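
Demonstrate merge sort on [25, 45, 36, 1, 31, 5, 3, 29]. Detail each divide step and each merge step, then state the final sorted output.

Merge sort trace:

Split: [25, 45, 36, 1, 31, 5, 3, 29] -> [25, 45, 36, 1] and [31, 5, 3, 29]
  Split: [25, 45, 36, 1] -> [25, 45] and [36, 1]
    Split: [25, 45] -> [25] and [45]
    Merge: [25] + [45] -> [25, 45]
    Split: [36, 1] -> [36] and [1]
    Merge: [36] + [1] -> [1, 36]
  Merge: [25, 45] + [1, 36] -> [1, 25, 36, 45]
  Split: [31, 5, 3, 29] -> [31, 5] and [3, 29]
    Split: [31, 5] -> [31] and [5]
    Merge: [31] + [5] -> [5, 31]
    Split: [3, 29] -> [3] and [29]
    Merge: [3] + [29] -> [3, 29]
  Merge: [5, 31] + [3, 29] -> [3, 5, 29, 31]
Merge: [1, 25, 36, 45] + [3, 5, 29, 31] -> [1, 3, 5, 25, 29, 31, 36, 45]

Final sorted array: [1, 3, 5, 25, 29, 31, 36, 45]

The merge sort proceeds by recursively splitting the array and merging sorted halves.
After all merges, the sorted array is [1, 3, 5, 25, 29, 31, 36, 45].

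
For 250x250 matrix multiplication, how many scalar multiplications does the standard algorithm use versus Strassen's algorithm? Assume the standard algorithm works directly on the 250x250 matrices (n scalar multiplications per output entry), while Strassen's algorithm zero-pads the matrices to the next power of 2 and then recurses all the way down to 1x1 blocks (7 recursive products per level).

Matrix multiplication for 250x250 matrices:

Strassen's algorithm requires power-of-2 dimensions. Pad 250x250 to 256x256 (next power of 2).

Standard algorithm: 250^3 = 15625000 multiplications
Strassen's algorithm: 7^(log2(256)) = 7^8 = 5764801 multiplications
Savings: 15625000 - 5764801 = 9860199 multiplications

Standard: 15625000 multiplications (250^3). Strassen: 5764801 multiplications (7^8, after padding to 256x256). Strassen reduces 8 recursive multiplications to 7 at each level.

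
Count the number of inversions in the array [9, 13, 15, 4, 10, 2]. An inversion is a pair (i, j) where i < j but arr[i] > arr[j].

Finding inversions in [9, 13, 15, 4, 10, 2]:

(0, 3): arr[0]=9 > arr[3]=4
(0, 5): arr[0]=9 > arr[5]=2
(1, 3): arr[1]=13 > arr[3]=4
(1, 4): arr[1]=13 > arr[4]=10
(1, 5): arr[1]=13 > arr[5]=2
(2, 3): arr[2]=15 > arr[3]=4
(2, 4): arr[2]=15 > arr[4]=10
(2, 5): arr[2]=15 > arr[5]=2
(3, 5): arr[3]=4 > arr[5]=2
(4, 5): arr[4]=10 > arr[5]=2

Total inversions: 10

The array has 10 inversion(s): (0,3), (0,5), (1,3), (1,4), (1,5), (2,3), (2,4), (2,5), (3,5), (4,5). Each pair (i,j) satisfies i < j and arr[i] > arr[j].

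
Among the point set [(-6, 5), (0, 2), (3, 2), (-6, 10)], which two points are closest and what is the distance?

Computing all pairwise distances among 4 points:

d((-6, 5), (0, 2)) = 6.7082
d((-6, 5), (3, 2)) = 9.4868
d((-6, 5), (-6, 10)) = 5.0
d((0, 2), (3, 2)) = 3.0 <-- minimum
d((0, 2), (-6, 10)) = 10.0
d((3, 2), (-6, 10)) = 12.0416

Closest pair: (0, 2) and (3, 2) with distance 3.0

The closest pair is (0, 2) and (3, 2) with Euclidean distance 3.0. For 4 points, brute-force pairwise comparison is shown above. For large n, the divide-and-conquer algorithm (sort by x, recurse on halves, check the dividing strip) achieves O(n log n).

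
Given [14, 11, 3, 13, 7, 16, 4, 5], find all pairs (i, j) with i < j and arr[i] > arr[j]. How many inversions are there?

Finding inversions in [14, 11, 3, 13, 7, 16, 4, 5]:

(0, 1): arr[0]=14 > arr[1]=11
(0, 2): arr[0]=14 > arr[2]=3
(0, 3): arr[0]=14 > arr[3]=13
(0, 4): arr[0]=14 > arr[4]=7
(0, 6): arr[0]=14 > arr[6]=4
(0, 7): arr[0]=14 > arr[7]=5
(1, 2): arr[1]=11 > arr[2]=3
(1, 4): arr[1]=11 > arr[4]=7
(1, 6): arr[1]=11 > arr[6]=4
(1, 7): arr[1]=11 > arr[7]=5
(3, 4): arr[3]=13 > arr[4]=7
(3, 6): arr[3]=13 > arr[6]=4
(3, 7): arr[3]=13 > arr[7]=5
(4, 6): arr[4]=7 > arr[6]=4
(4, 7): arr[4]=7 > arr[7]=5
(5, 6): arr[5]=16 > arr[6]=4
(5, 7): arr[5]=16 > arr[7]=5

Total inversions: 17

The array has 17 inversion(s): (0,1), (0,2), (0,3), (0,4), (0,6), (0,7), (1,2), (1,4), (1,6), (1,7), (3,4), (3,6), (3,7), (4,6), (4,7), (5,6), (5,7). Each pair (i,j) satisfies i < j and arr[i] > arr[j].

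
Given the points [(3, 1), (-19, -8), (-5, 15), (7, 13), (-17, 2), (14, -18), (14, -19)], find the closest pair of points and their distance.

Computing all pairwise distances among 7 points:

d((3, 1), (-19, -8)) = 23.7697
d((3, 1), (-5, 15)) = 16.1245
d((3, 1), (7, 13)) = 12.6491
d((3, 1), (-17, 2)) = 20.025
d((3, 1), (14, -18)) = 21.9545
d((3, 1), (14, -19)) = 22.8254
d((-19, -8), (-5, 15)) = 26.9258
d((-19, -8), (7, 13)) = 33.4215
d((-19, -8), (-17, 2)) = 10.198
d((-19, -8), (14, -18)) = 34.4819
d((-19, -8), (14, -19)) = 34.7851
d((-5, 15), (7, 13)) = 12.1655
d((-5, 15), (-17, 2)) = 17.6918
d((-5, 15), (14, -18)) = 38.0789
d((-5, 15), (14, -19)) = 38.9487
d((7, 13), (-17, 2)) = 26.4008
d((7, 13), (14, -18)) = 31.7805
d((7, 13), (14, -19)) = 32.7567
d((-17, 2), (14, -18)) = 36.8917
d((-17, 2), (14, -19)) = 37.4433
d((14, -18), (14, -19)) = 1.0 <-- minimum

Closest pair: (14, -18) and (14, -19) with distance 1.0

The closest pair is (14, -18) and (14, -19) with Euclidean distance 1.0. For 7 points, brute-force pairwise comparison is shown above. For large n, the divide-and-conquer algorithm (sort by x, recurse on halves, check the dividing strip) achieves O(n log n).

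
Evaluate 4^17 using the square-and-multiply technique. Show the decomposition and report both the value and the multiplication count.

Computing 4^17 by squaring (build up from 4^1; each line after the first costs one multiplication):

4^1 = 4
4^2 = (4^1)^2 = 4^2 = 16
4^4 = (4^2)^2 = 16^2 = 256
4^8 = (4^4)^2 = 256^2 = 65536
4^16 = (4^8)^2 = 65536^2 = 4294967296
4^17 = 4 * 4^16 = 4 * 4294967296 = 17179869184

Result: 17179869184
Multiplications needed: 5 (5 lines after 4^1)

4^17 = 17179869184. Using exponentiation by squaring, this requires 5 multiplications. The key idea: if the exponent is even, square the half-power; if odd, multiply by the base once.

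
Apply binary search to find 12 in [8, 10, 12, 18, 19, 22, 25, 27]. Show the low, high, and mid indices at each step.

Binary search for 12 in [8, 10, 12, 18, 19, 22, 25, 27]:

lo=0, hi=7, mid=3, arr[mid]=18 -> 18 > 12, search left half
lo=0, hi=2, mid=1, arr[mid]=10 -> 10 < 12, search right half
lo=2, hi=2, mid=2, arr[mid]=12 -> Found target at index 2!

Binary search finds 12 at index 2 after 3 comparisons. The search repeatedly halves the search space by comparing with the middle element.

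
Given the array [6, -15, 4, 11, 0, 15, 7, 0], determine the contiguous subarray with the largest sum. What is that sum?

Using Kadane's algorithm on [6, -15, 4, 11, 0, 15, 7, 0]:

Scanning through the array:
Position 1 (value -15): max_ending_here = -9, max_so_far = 6
Position 2 (value 4): max_ending_here = 4, max_so_far = 6
Position 3 (value 11): max_ending_here = 15, max_so_far = 15
Position 4 (value 0): max_ending_here = 15, max_so_far = 15
Position 5 (value 15): max_ending_here = 30, max_so_far = 30
Position 6 (value 7): max_ending_here = 37, max_so_far = 37
Position 7 (value 0): max_ending_here = 37, max_so_far = 37

Maximum subarray: [4, 11, 0, 15, 7]
Maximum sum: 37

The maximum subarray is [4, 11, 0, 15, 7] with sum 37. This subarray runs from index 2 to index 6.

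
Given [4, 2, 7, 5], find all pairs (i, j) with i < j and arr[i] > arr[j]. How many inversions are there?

Finding inversions in [4, 2, 7, 5]:

(0, 1): arr[0]=4 > arr[1]=2
(2, 3): arr[2]=7 > arr[3]=5

Total inversions: 2

The array has 2 inversion(s): (0,1), (2,3). Each pair (i,j) satisfies i < j and arr[i] > arr[j].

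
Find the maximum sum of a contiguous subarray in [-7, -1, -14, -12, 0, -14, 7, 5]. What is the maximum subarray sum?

Using Kadane's algorithm on [-7, -1, -14, -12, 0, -14, 7, 5]:

Scanning through the array:
Position 1 (value -1): max_ending_here = -1, max_so_far = -1
Position 2 (value -14): max_ending_here = -14, max_so_far = -1
Position 3 (value -12): max_ending_here = -12, max_so_far = -1
Position 4 (value 0): max_ending_here = 0, max_so_far = 0
Position 5 (value -14): max_ending_here = -14, max_so_far = 0
Position 6 (value 7): max_ending_here = 7, max_so_far = 7
Position 7 (value 5): max_ending_here = 12, max_so_far = 12

Maximum subarray: [7, 5]
Maximum sum: 12

The maximum subarray is [7, 5] with sum 12. This subarray runs from index 6 to index 7.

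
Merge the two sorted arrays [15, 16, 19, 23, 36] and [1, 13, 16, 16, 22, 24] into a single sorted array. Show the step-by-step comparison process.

Merging process:

Compare 15 vs 1: take 1 from right. Merged: [1]
Compare 15 vs 13: take 13 from right. Merged: [1, 13]
Compare 15 vs 16: take 15 from left. Merged: [1, 13, 15]
Compare 16 vs 16: take 16 from left. Merged: [1, 13, 15, 16]
Compare 19 vs 16: take 16 from right. Merged: [1, 13, 15, 16, 16]
Compare 19 vs 16: take 16 from right. Merged: [1, 13, 15, 16, 16, 16]
Compare 19 vs 22: take 19 from left. Merged: [1, 13, 15, 16, 16, 16, 19]
Compare 23 vs 22: take 22 from right. Merged: [1, 13, 15, 16, 16, 16, 19, 22]
Compare 23 vs 24: take 23 from left. Merged: [1, 13, 15, 16, 16, 16, 19, 22, 23]
Compare 36 vs 24: take 24 from right. Merged: [1, 13, 15, 16, 16, 16, 19, 22, 23, 24]
Append remaining from left: [36]. Merged: [1, 13, 15, 16, 16, 16, 19, 22, 23, 24, 36]

Final merged array: [1, 13, 15, 16, 16, 16, 19, 22, 23, 24, 36]
Total comparisons: 10

The merged array is [1, 13, 15, 16, 16, 16, 19, 22, 23, 24, 36], requiring 10 comparisons. The merge step runs in O(n) time where n is the total number of elements.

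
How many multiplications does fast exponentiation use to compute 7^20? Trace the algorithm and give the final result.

Computing 7^20 by squaring (build up from 7^1; each line after the first costs one multiplication):

7^1 = 7
7^2 = (7^1)^2 = 7^2 = 49
7^4 = (7^2)^2 = 49^2 = 2401
7^5 = 7 * 7^4 = 7 * 2401 = 16807
7^10 = (7^5)^2 = 16807^2 = 282475249
7^20 = (7^10)^2 = 282475249^2 = 79792266297612001

Result: 79792266297612001
Multiplications needed: 5 (5 lines after 7^1)

7^20 = 79792266297612001. Using exponentiation by squaring, this requires 5 multiplications. The key idea: if the exponent is even, square the half-power; if odd, multiply by the base once.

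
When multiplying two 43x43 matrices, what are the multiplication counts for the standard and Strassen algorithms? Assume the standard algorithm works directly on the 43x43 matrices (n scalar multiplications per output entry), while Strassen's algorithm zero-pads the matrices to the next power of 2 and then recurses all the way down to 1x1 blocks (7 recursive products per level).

Matrix multiplication for 43x43 matrices:

Strassen's algorithm requires power-of-2 dimensions. Pad 43x43 to 64x64 (next power of 2).

Standard algorithm: 43^3 = 79507 multiplications
Strassen's algorithm: 7^(log2(64)) = 7^6 = 117649 multiplications
Difference: 79507 - 117649 = -38142 (Strassen uses MORE here due to padding overhead — for small or just-over-power-of-2 n, padding can outweigh the per-level savings)

Standard: 79507 multiplications (43^3). Strassen: 117649 multiplications (7^6, after padding to 64x64). Strassen reduces 8 recursive multiplications to 7 at each level.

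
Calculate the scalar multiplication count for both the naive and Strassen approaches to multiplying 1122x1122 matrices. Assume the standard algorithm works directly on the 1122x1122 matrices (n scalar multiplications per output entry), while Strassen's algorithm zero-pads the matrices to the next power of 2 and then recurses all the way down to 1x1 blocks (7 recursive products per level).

Matrix multiplication for 1122x1122 matrices:

Strassen's algorithm requires power-of-2 dimensions. Pad 1122x1122 to 2048x2048 (next power of 2).

Standard algorithm: 1122^3 = 1412467848 multiplications
Strassen's algorithm: 7^(log2(2048)) = 7^11 = 1977326743 multiplications
Difference: 1412467848 - 1977326743 = -564858895 (Strassen uses MORE here due to padding overhead — for small or just-over-power-of-2 n, padding can outweigh the per-level savings)

Standard: 1412467848 multiplications (1122^3). Strassen: 1977326743 multiplications (7^11, after padding to 2048x2048). Strassen reduces 8 recursive multiplications to 7 at each level.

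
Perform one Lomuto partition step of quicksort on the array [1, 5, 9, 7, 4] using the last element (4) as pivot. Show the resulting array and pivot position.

Lomuto partition with pivot = 4:

Initial array: [1, 5, 9, 7, 4]

arr[0]=1 <= 4: swap with position 0, array becomes [1, 5, 9, 7, 4]
arr[1]=5 > 4: no swap
arr[2]=9 > 4: no swap
arr[3]=7 > 4: no swap

Place pivot at position 1: [1, 4, 9, 7, 5]
Pivot position: 1

After partitioning with pivot 4, the array becomes [1, 4, 9, 7, 5]. The pivot is placed at index 1. All elements to the left of the pivot are <= 4, and all elements to the right are > 4.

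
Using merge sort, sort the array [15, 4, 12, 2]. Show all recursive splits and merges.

Merge sort trace:

Split: [15, 4, 12, 2] -> [15, 4] and [12, 2]
  Split: [15, 4] -> [15] and [4]
  Merge: [15] + [4] -> [4, 15]
  Split: [12, 2] -> [12] and [2]
  Merge: [12] + [2] -> [2, 12]
Merge: [4, 15] + [2, 12] -> [2, 4, 12, 15]

Final sorted array: [2, 4, 12, 15]

The merge sort proceeds by recursively splitting the array and merging sorted halves.
After all merges, the sorted array is [2, 4, 12, 15].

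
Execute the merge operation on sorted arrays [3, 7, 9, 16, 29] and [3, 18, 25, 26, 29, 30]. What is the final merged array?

Merging process:

Compare 3 vs 3: take 3 from left. Merged: [3]
Compare 7 vs 3: take 3 from right. Merged: [3, 3]
Compare 7 vs 18: take 7 from left. Merged: [3, 3, 7]
Compare 9 vs 18: take 9 from left. Merged: [3, 3, 7, 9]
Compare 16 vs 18: take 16 from left. Merged: [3, 3, 7, 9, 16]
Compare 29 vs 18: take 18 from right. Merged: [3, 3, 7, 9, 16, 18]
Compare 29 vs 25: take 25 from right. Merged: [3, 3, 7, 9, 16, 18, 25]
Compare 29 vs 26: take 26 from right. Merged: [3, 3, 7, 9, 16, 18, 25, 26]
Compare 29 vs 29: take 29 from left. Merged: [3, 3, 7, 9, 16, 18, 25, 26, 29]
Append remaining from right: [29, 30]. Merged: [3, 3, 7, 9, 16, 18, 25, 26, 29, 29, 30]

Final merged array: [3, 3, 7, 9, 16, 18, 25, 26, 29, 29, 30]
Total comparisons: 9

The merged array is [3, 3, 7, 9, 16, 18, 25, 26, 29, 29, 30], requiring 9 comparisons. The merge step runs in O(n) time where n is the total number of elements.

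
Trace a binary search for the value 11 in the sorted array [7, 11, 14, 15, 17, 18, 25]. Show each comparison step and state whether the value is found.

Binary search for 11 in [7, 11, 14, 15, 17, 18, 25]:

lo=0, hi=6, mid=3, arr[mid]=15 -> 15 > 11, search left half
lo=0, hi=2, mid=1, arr[mid]=11 -> Found target at index 1!

Binary search finds 11 at index 1 after 2 comparisons. The search repeatedly halves the search space by comparing with the middle element.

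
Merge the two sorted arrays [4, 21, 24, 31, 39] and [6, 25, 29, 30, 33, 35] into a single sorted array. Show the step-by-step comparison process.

Merging process:

Compare 4 vs 6: take 4 from left. Merged: [4]
Compare 21 vs 6: take 6 from right. Merged: [4, 6]
Compare 21 vs 25: take 21 from left. Merged: [4, 6, 21]
Compare 24 vs 25: take 24 from left. Merged: [4, 6, 21, 24]
Compare 31 vs 25: take 25 from right. Merged: [4, 6, 21, 24, 25]
Compare 31 vs 29: take 29 from right. Merged: [4, 6, 21, 24, 25, 29]
Compare 31 vs 30: take 30 from right. Merged: [4, 6, 21, 24, 25, 29, 30]
Compare 31 vs 33: take 31 from left. Merged: [4, 6, 21, 24, 25, 29, 30, 31]
Compare 39 vs 33: take 33 from right. Merged: [4, 6, 21, 24, 25, 29, 30, 31, 33]
Compare 39 vs 35: take 35 from right. Merged: [4, 6, 21, 24, 25, 29, 30, 31, 33, 35]
Append remaining from left: [39]. Merged: [4, 6, 21, 24, 25, 29, 30, 31, 33, 35, 39]

Final merged array: [4, 6, 21, 24, 25, 29, 30, 31, 33, 35, 39]
Total comparisons: 10

The merged array is [4, 6, 21, 24, 25, 29, 30, 31, 33, 35, 39], requiring 10 comparisons. The merge step runs in O(n) time where n is the total number of elements.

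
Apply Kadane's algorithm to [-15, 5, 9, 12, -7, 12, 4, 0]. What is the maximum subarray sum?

Using Kadane's algorithm on [-15, 5, 9, 12, -7, 12, 4, 0]:

Scanning through the array:
Position 1 (value 5): max_ending_here = 5, max_so_far = 5
Position 2 (value 9): max_ending_here = 14, max_so_far = 14
Position 3 (value 12): max_ending_here = 26, max_so_far = 26
Position 4 (value -7): max_ending_here = 19, max_so_far = 26
Position 5 (value 12): max_ending_here = 31, max_so_far = 31
Position 6 (value 4): max_ending_here = 35, max_so_far = 35
Position 7 (value 0): max_ending_here = 35, max_so_far = 35

Maximum subarray: [5, 9, 12, -7, 12, 4]
Maximum sum: 35

The maximum subarray is [5, 9, 12, -7, 12, 4] with sum 35. This subarray runs from index 1 to index 6.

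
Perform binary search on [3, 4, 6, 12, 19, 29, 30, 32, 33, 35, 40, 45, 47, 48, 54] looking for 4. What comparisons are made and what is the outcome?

Binary search for 4 in [3, 4, 6, 12, 19, 29, 30, 32, 33, 35, 40, 45, 47, 48, 54]:

lo=0, hi=14, mid=7, arr[mid]=32 -> 32 > 4, search left half
lo=0, hi=6, mid=3, arr[mid]=12 -> 12 > 4, search left half
lo=0, hi=2, mid=1, arr[mid]=4 -> Found target at index 1!

Binary search finds 4 at index 1 after 3 comparisons. The search repeatedly halves the search space by comparing with the middle element.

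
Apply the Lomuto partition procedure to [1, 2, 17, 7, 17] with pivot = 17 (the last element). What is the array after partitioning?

Lomuto partition with pivot = 17:

Initial array: [1, 2, 17, 7, 17]

arr[0]=1 <= 17: swap with position 0, array becomes [1, 2, 17, 7, 17]
arr[1]=2 <= 17: swap with position 1, array becomes [1, 2, 17, 7, 17]
arr[2]=17 <= 17: swap with position 2, array becomes [1, 2, 17, 7, 17]
arr[3]=7 <= 17: swap with position 3, array becomes [1, 2, 17, 7, 17]

Place pivot at position 4: [1, 2, 17, 7, 17]
Pivot position: 4

After partitioning with pivot 17, the array becomes [1, 2, 17, 7, 17]. The pivot is placed at index 4. All elements to the left of the pivot are <= 17, and all elements to the right are > 17.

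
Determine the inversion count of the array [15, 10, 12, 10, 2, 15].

Finding inversions in [15, 10, 12, 10, 2, 15]:

(0, 1): arr[0]=15 > arr[1]=10
(0, 2): arr[0]=15 > arr[2]=12
(0, 3): arr[0]=15 > arr[3]=10
(0, 4): arr[0]=15 > arr[4]=2
(1, 4): arr[1]=10 > arr[4]=2
(2, 3): arr[2]=12 > arr[3]=10
(2, 4): arr[2]=12 > arr[4]=2
(3, 4): arr[3]=10 > arr[4]=2

Total inversions: 8

The array has 8 inversion(s): (0,1), (0,2), (0,3), (0,4), (1,4), (2,3), (2,4), (3,4). Each pair (i,j) satisfies i < j and arr[i] > arr[j].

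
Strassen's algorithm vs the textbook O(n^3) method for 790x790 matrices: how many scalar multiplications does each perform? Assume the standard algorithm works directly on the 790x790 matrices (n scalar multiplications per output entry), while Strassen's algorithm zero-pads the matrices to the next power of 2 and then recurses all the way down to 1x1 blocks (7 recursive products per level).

Matrix multiplication for 790x790 matrices:

Strassen's algorithm requires power-of-2 dimensions. Pad 790x790 to 1024x1024 (next power of 2).

Standard algorithm: 790^3 = 493039000 multiplications
Strassen's algorithm: 7^(log2(1024)) = 7^10 = 282475249 multiplications
Savings: 493039000 - 282475249 = 210563751 multiplications

Standard: 493039000 multiplications (790^3). Strassen: 282475249 multiplications (7^10, after padding to 1024x1024). Strassen reduces 8 recursive multiplications to 7 at each level.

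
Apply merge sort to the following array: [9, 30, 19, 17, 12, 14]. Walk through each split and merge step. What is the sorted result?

Merge sort trace:

Split: [9, 30, 19, 17, 12, 14] -> [9, 30, 19] and [17, 12, 14]
  Split: [9, 30, 19] -> [9] and [30, 19]
    Split: [30, 19] -> [30] and [19]
    Merge: [30] + [19] -> [19, 30]
  Merge: [9] + [19, 30] -> [9, 19, 30]
  Split: [17, 12, 14] -> [17] and [12, 14]
    Split: [12, 14] -> [12] and [14]
    Merge: [12] + [14] -> [12, 14]
  Merge: [17] + [12, 14] -> [12, 14, 17]
Merge: [9, 19, 30] + [12, 14, 17] -> [9, 12, 14, 17, 19, 30]

Final sorted array: [9, 12, 14, 17, 19, 30]

The merge sort proceeds by recursively splitting the array and merging sorted halves.
After all merges, the sorted array is [9, 12, 14, 17, 19, 30].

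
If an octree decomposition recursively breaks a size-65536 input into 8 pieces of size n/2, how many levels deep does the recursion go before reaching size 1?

For divide and conquer with division factor 2:

Problem sizes at each level:
Level 0: 65536
Level 1: 32768
Level 2: 16384
Level 3: 8192
Level 4: 4096
Level 5: 2048
Level 6: 1024
Level 7: 512
Level 8: 256
Level 9: 128
Level 10: 64
Level 11: 32
Level 12: 16
Level 13: 8
Level 14: 4
Level 15: 2
Level 16: 1

The root is level 0 and the size-1 base case is level 16 (the tree spans levels 0 through 16, i.e. 17 levels counting the root), so the depth is the number of divisions: log_2(65536) = 16

The recursion tree depth is log_2(65536) = 16. At each level, the problem size is divided by 2, so it takes 16 divisions to reduce to a base case of size 1. The algorithm makes 8 recursive calls at each level.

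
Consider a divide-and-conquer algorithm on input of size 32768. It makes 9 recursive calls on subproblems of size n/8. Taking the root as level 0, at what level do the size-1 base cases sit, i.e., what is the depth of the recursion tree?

For divide and conquer with division factor 8:

Problem sizes at each level:
Level 0: 32768
Level 1: 4096
Level 2: 512
Level 3: 64
Level 4: 8
Level 5: 1

The root is level 0 and the size-1 base case is level 5 (the tree spans levels 0 through 5, i.e. 6 levels counting the root), so the depth is the number of divisions: log_8(32768) = 5

The recursion tree depth is log_8(32768) = 5. At each level, the problem size is divided by 8, so it takes 5 divisions to reduce to a base case of size 1. The algorithm makes 9 recursive calls at each level.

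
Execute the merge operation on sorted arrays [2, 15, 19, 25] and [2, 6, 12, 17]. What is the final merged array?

Merging process:

Compare 2 vs 2: take 2 from left. Merged: [2]
Compare 15 vs 2: take 2 from right. Merged: [2, 2]
Compare 15 vs 6: take 6 from right. Merged: [2, 2, 6]
Compare 15 vs 12: take 12 from right. Merged: [2, 2, 6, 12]
Compare 15 vs 17: take 15 from left. Merged: [2, 2, 6, 12, 15]
Compare 19 vs 17: take 17 from right. Merged: [2, 2, 6, 12, 15, 17]
Append remaining from left: [19, 25]. Merged: [2, 2, 6, 12, 15, 17, 19, 25]

Final merged array: [2, 2, 6, 12, 15, 17, 19, 25]
Total comparisons: 6

The merged array is [2, 2, 6, 12, 15, 17, 19, 25], requiring 6 comparisons. The merge step runs in O(n) time where n is the total number of elements.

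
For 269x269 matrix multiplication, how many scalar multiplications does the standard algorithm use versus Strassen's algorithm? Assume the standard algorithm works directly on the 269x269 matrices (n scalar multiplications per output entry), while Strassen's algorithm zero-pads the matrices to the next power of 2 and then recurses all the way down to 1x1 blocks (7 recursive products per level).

Matrix multiplication for 269x269 matrices:

Strassen's algorithm requires power-of-2 dimensions. Pad 269x269 to 512x512 (next power of 2).

Standard algorithm: 269^3 = 19465109 multiplications
Strassen's algorithm: 7^(log2(512)) = 7^9 = 40353607 multiplications
Difference: 19465109 - 40353607 = -20888498 (Strassen uses MORE here due to padding overhead — for small or just-over-power-of-2 n, padding can outweigh the per-level savings)

Standard: 19465109 multiplications (269^3). Strassen: 40353607 multiplications (7^9, after padding to 512x512). Strassen reduces 8 recursive multiplications to 7 at each level.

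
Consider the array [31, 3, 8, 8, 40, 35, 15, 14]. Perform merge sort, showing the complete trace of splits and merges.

Merge sort trace:

Split: [31, 3, 8, 8, 40, 35, 15, 14] -> [31, 3, 8, 8] and [40, 35, 15, 14]
  Split: [31, 3, 8, 8] -> [31, 3] and [8, 8]
    Split: [31, 3] -> [31] and [3]
    Merge: [31] + [3] -> [3, 31]
    Split: [8, 8] -> [8] and [8]
    Merge: [8] + [8] -> [8, 8]
  Merge: [3, 31] + [8, 8] -> [3, 8, 8, 31]
  Split: [40, 35, 15, 14] -> [40, 35] and [15, 14]
    Split: [40, 35] -> [40] and [35]
    Merge: [40] + [35] -> [35, 40]
    Split: [15, 14] -> [15] and [14]
    Merge: [15] + [14] -> [14, 15]
  Merge: [35, 40] + [14, 15] -> [14, 15, 35, 40]
Merge: [3, 8, 8, 31] + [14, 15, 35, 40] -> [3, 8, 8, 14, 15, 31, 35, 40]

Final sorted array: [3, 8, 8, 14, 15, 31, 35, 40]

The merge sort proceeds by recursively splitting the array and merging sorted halves.
After all merges, the sorted array is [3, 8, 8, 14, 15, 31, 35, 40].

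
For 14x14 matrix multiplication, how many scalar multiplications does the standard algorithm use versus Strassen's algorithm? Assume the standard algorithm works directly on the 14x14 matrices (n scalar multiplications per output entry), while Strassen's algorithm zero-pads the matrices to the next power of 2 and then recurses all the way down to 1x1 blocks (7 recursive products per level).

Matrix multiplication for 14x14 matrices:

Strassen's algorithm requires power-of-2 dimensions. Pad 14x14 to 16x16 (next power of 2).

Standard algorithm: 14^3 = 2744 multiplications
Strassen's algorithm: 7^(log2(16)) = 7^4 = 2401 multiplications
Savings: 2744 - 2401 = 343 multiplications

Standard: 2744 multiplications (14^3). Strassen: 2401 multiplications (7^4, after padding to 16x16). Strassen reduces 8 recursive multiplications to 7 at each level.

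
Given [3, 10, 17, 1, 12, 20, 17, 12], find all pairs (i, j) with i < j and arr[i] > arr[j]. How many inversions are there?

Finding inversions in [3, 10, 17, 1, 12, 20, 17, 12]:

(0, 3): arr[0]=3 > arr[3]=1
(1, 3): arr[1]=10 > arr[3]=1
(2, 3): arr[2]=17 > arr[3]=1
(2, 4): arr[2]=17 > arr[4]=12
(2, 7): arr[2]=17 > arr[7]=12
(5, 6): arr[5]=20 > arr[6]=17
(5, 7): arr[5]=20 > arr[7]=12
(6, 7): arr[6]=17 > arr[7]=12

Total inversions: 8

The array has 8 inversion(s): (0,3), (1,3), (2,3), (2,4), (2,7), (5,6), (5,7), (6,7). Each pair (i,j) satisfies i < j and arr[i] > arr[j].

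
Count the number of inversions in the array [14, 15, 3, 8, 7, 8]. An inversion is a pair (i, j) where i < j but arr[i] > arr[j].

Finding inversions in [14, 15, 3, 8, 7, 8]:

(0, 2): arr[0]=14 > arr[2]=3
(0, 3): arr[0]=14 > arr[3]=8
(0, 4): arr[0]=14 > arr[4]=7
(0, 5): arr[0]=14 > arr[5]=8
(1, 2): arr[1]=15 > arr[2]=3
(1, 3): arr[1]=15 > arr[3]=8
(1, 4): arr[1]=15 > arr[4]=7
(1, 5): arr[1]=15 > arr[5]=8
(3, 4): arr[3]=8 > arr[4]=7

Total inversions: 9

The array has 9 inversion(s): (0,2), (0,3), (0,4), (0,5), (1,2), (1,3), (1,4), (1,5), (3,4). Each pair (i,j) satisfies i < j and arr[i] > arr[j].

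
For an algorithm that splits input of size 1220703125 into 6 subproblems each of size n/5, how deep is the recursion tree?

For divide and conquer with division factor 5:

Problem sizes at each level:
Level 0: 1220703125
Level 1: 244140625
Level 2: 48828125
Level 3: 9765625
Level 4: 1953125
Level 5: 390625
Level 6: 78125
Level 7: 15625
Level 8: 3125
Level 9: 625
Level 10: 125
Level 11: 25
Level 12: 5
Level 13: 1

The root is level 0 and the size-1 base case is level 13 (the tree spans levels 0 through 13, i.e. 14 levels counting the root), so the depth is the number of divisions: log_5(1220703125) = 13

The recursion tree depth is log_5(1220703125) = 13. At each level, the problem size is divided by 5, so it takes 13 divisions to reduce to a base case of size 1. The algorithm makes 6 recursive calls at each level.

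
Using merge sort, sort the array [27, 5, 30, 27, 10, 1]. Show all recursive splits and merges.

Merge sort trace:

Split: [27, 5, 30, 27, 10, 1] -> [27, 5, 30] and [27, 10, 1]
  Split: [27, 5, 30] -> [27] and [5, 30]
    Split: [5, 30] -> [5] and [30]
    Merge: [5] + [30] -> [5, 30]
  Merge: [27] + [5, 30] -> [5, 27, 30]
  Split: [27, 10, 1] -> [27] and [10, 1]
    Split: [10, 1] -> [10] and [1]
    Merge: [10] + [1] -> [1, 10]
  Merge: [27] + [1, 10] -> [1, 10, 27]
Merge: [5, 27, 30] + [1, 10, 27] -> [1, 5, 10, 27, 27, 30]

Final sorted array: [1, 5, 10, 27, 27, 30]

The merge sort proceeds by recursively splitting the array and merging sorted halves.
After all merges, the sorted array is [1, 5, 10, 27, 27, 30].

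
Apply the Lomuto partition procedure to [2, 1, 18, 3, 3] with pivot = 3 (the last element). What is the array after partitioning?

Lomuto partition with pivot = 3:

Initial array: [2, 1, 18, 3, 3]

arr[0]=2 <= 3: swap with position 0, array becomes [2, 1, 18, 3, 3]
arr[1]=1 <= 3: swap with position 1, array becomes [2, 1, 18, 3, 3]
arr[2]=18 > 3: no swap
arr[3]=3 <= 3: swap with position 2, array becomes [2, 1, 3, 18, 3]

Place pivot at position 3: [2, 1, 3, 3, 18]
Pivot position: 3

After partitioning with pivot 3, the array becomes [2, 1, 3, 3, 18]. The pivot is placed at index 3. All elements to the left of the pivot are <= 3, and all elements to the right are > 3.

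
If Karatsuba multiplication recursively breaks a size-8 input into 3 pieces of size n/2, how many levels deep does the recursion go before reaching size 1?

For divide and conquer with division factor 2:

Problem sizes at each level:
Level 0: 8
Level 1: 4
Level 2: 2
Level 3: 1

The root is level 0 and the size-1 base case is level 3 (the tree spans levels 0 through 3, i.e. 4 levels counting the root), so the depth is the number of divisions: log_2(8) = 3

The recursion tree depth is log_2(8) = 3. At each level, the problem size is divided by 2, so it takes 3 divisions to reduce to a base case of size 1. The algorithm makes 3 recursive calls at each level.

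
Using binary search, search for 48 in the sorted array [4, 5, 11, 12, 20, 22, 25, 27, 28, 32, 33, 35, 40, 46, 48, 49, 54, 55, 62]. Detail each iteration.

Binary search for 48 in [4, 5, 11, 12, 20, 22, 25, 27, 28, 32, 33, 35, 40, 46, 48, 49, 54, 55, 62]:

lo=0, hi=18, mid=9, arr[mid]=32 -> 32 < 48, search right half
lo=10, hi=18, mid=14, arr[mid]=48 -> Found target at index 14!

Binary search finds 48 at index 14 after 2 comparisons. The search repeatedly halves the search space by comparing with the middle element.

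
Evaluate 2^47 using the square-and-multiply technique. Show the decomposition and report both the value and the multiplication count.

Computing 2^47 by squaring (build up from 2^1; each line after the first costs one multiplication):

2^1 = 2
2^2 = (2^1)^2 = 2^2 = 4
2^4 = (2^2)^2 = 4^2 = 16
2^5 = 2 * 2^4 = 2 * 16 = 32
2^10 = (2^5)^2 = 32^2 = 1024
2^11 = 2 * 2^10 = 2 * 1024 = 2048
2^22 = (2^11)^2 = 2048^2 = 4194304
2^23 = 2 * 2^22 = 2 * 4194304 = 8388608
2^46 = (2^23)^2 = 8388608^2 = 70368744177664
2^47 = 2 * 2^46 = 2 * 70368744177664 = 140737488355328

Result: 140737488355328
Multiplications needed: 9 (9 lines after 2^1)

2^47 = 140737488355328. Using exponentiation by squaring, this requires 9 multiplications. The key idea: if the exponent is even, square the half-power; if odd, multiply by the base once.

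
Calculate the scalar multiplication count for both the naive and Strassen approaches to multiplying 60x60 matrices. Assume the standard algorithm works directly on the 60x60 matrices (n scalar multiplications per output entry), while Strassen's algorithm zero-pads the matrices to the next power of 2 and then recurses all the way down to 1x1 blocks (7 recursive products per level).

Matrix multiplication for 60x60 matrices:

Strassen's algorithm requires power-of-2 dimensions. Pad 60x60 to 64x64 (next power of 2).

Standard algorithm: 60^3 = 216000 multiplications
Strassen's algorithm: 7^(log2(64)) = 7^6 = 117649 multiplications
Savings: 216000 - 117649 = 98351 multiplications

Standard: 216000 multiplications (60^3). Strassen: 117649 multiplications (7^6, after padding to 64x64). Strassen reduces 8 recursive multiplications to 7 at each level.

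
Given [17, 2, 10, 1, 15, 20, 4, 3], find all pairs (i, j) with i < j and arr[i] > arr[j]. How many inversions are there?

Finding inversions in [17, 2, 10, 1, 15, 20, 4, 3]:

(0, 1): arr[0]=17 > arr[1]=2
(0, 2): arr[0]=17 > arr[2]=10
(0, 3): arr[0]=17 > arr[3]=1
(0, 4): arr[0]=17 > arr[4]=15
(0, 6): arr[0]=17 > arr[6]=4
(0, 7): arr[0]=17 > arr[7]=3
(1, 3): arr[1]=2 > arr[3]=1
(2, 3): arr[2]=10 > arr[3]=1
(2, 6): arr[2]=10 > arr[6]=4
(2, 7): arr[2]=10 > arr[7]=3
(4, 6): arr[4]=15 > arr[6]=4
(4, 7): arr[4]=15 > arr[7]=3
(5, 6): arr[5]=20 > arr[6]=4
(5, 7): arr[5]=20 > arr[7]=3
(6, 7): arr[6]=4 > arr[7]=3

Total inversions: 15

The array has 15 inversion(s): (0,1), (0,2), (0,3), (0,4), (0,6), (0,7), (1,3), (2,3), (2,6), (2,7), (4,6), (4,7), (5,6), (5,7), (6,7). Each pair (i,j) satisfies i < j and arr[i] > arr[j].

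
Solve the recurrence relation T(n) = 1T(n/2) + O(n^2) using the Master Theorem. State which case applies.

Master Theorem for T(n) = 1T(n/2) + O(n^2):

a = 1, b = 2, c = 2
log_b(a) = log_2(1) = 0.0000

Case 3: c = 2 > log_2(1) = 0.0000
T(n) = O(n^2) = O(n^2)

For T(n) = 1T(n/2) + O(n^2): log_2(1) = 0.0000. This is Case 3 of the Master Theorem (c > log_b(a), work dominated by root), giving O(n^2).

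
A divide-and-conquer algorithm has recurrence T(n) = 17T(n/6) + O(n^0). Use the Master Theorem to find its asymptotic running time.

Master Theorem for T(n) = 17T(n/6) + O(n^0):

a = 17, b = 6, c = 0
log_b(a) = log_6(17) = 1.5812

Case 1: c = 0 < log_6(17) = 1.5812
T(n) = O(n^(log_6 17))

For T(n) = 17T(n/6) + O(n^0): log_6(17) = 1.5812. This is Case 1 of the Master Theorem (c < log_b(a), work dominated by leaves), giving O(n^(log_6 17)).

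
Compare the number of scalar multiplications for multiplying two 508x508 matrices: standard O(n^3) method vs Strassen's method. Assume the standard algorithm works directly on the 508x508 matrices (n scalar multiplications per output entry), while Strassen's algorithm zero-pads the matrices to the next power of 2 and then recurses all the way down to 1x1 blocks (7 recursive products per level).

Matrix multiplication for 508x508 matrices:

Strassen's algorithm requires power-of-2 dimensions. Pad 508x508 to 512x512 (next power of 2).

Standard algorithm: 508^3 = 131096512 multiplications
Strassen's algorithm: 7^(log2(512)) = 7^9 = 40353607 multiplications
Savings: 131096512 - 40353607 = 90742905 multiplications

Standard: 131096512 multiplications (508^3). Strassen: 40353607 multiplications (7^9, after padding to 512x512). Strassen reduces 8 recursive multiplications to 7 at each level.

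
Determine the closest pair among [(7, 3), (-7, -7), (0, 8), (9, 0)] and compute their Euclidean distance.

Computing all pairwise distances among 4 points:

d((7, 3), (-7, -7)) = 17.2047
d((7, 3), (0, 8)) = 8.6023
d((7, 3), (9, 0)) = 3.6056 <-- minimum
d((-7, -7), (0, 8)) = 16.5529
d((-7, -7), (9, 0)) = 17.4642
d((0, 8), (9, 0)) = 12.0416

Closest pair: (7, 3) and (9, 0) with distance 3.6056

The closest pair is (7, 3) and (9, 0) with Euclidean distance 3.6056. For 4 points, brute-force pairwise comparison is shown above. For large n, the divide-and-conquer algorithm (sort by x, recurse on halves, check the dividing strip) achieves O(n log n).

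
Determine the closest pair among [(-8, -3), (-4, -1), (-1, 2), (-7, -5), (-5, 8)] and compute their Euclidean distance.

Computing all pairwise distances among 5 points:

d((-8, -3), (-4, -1)) = 4.4721
d((-8, -3), (-1, 2)) = 8.6023
d((-8, -3), (-7, -5)) = 2.2361 <-- minimum
d((-8, -3), (-5, 8)) = 11.4018
d((-4, -1), (-1, 2)) = 4.2426
d((-4, -1), (-7, -5)) = 5.0
d((-4, -1), (-5, 8)) = 9.0554
d((-1, 2), (-7, -5)) = 9.2195
d((-1, 2), (-5, 8)) = 7.2111
d((-7, -5), (-5, 8)) = 13.1529

Closest pair: (-8, -3) and (-7, -5) with distance 2.2361

The closest pair is (-8, -3) and (-7, -5) with Euclidean distance 2.2361. For 5 points, brute-force pairwise comparison is shown above. For large n, the divide-and-conquer algorithm (sort by x, recurse on halves, check the dividing strip) achieves O(n log n).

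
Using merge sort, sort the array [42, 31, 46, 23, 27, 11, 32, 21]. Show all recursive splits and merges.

Merge sort trace:

Split: [42, 31, 46, 23, 27, 11, 32, 21] -> [42, 31, 46, 23] and [27, 11, 32, 21]
  Split: [42, 31, 46, 23] -> [42, 31] and [46, 23]
    Split: [42, 31] -> [42] and [31]
    Merge: [42] + [31] -> [31, 42]
    Split: [46, 23] -> [46] and [23]
    Merge: [46] + [23] -> [23, 46]
  Merge: [31, 42] + [23, 46] -> [23, 31, 42, 46]
  Split: [27, 11, 32, 21] -> [27, 11] and [32, 21]
    Split: [27, 11] -> [27] and [11]
    Merge: [27] + [11] -> [11, 27]
    Split: [32, 21] -> [32] and [21]
    Merge: [32] + [21] -> [21, 32]
  Merge: [11, 27] + [21, 32] -> [11, 21, 27, 32]
Merge: [23, 31, 42, 46] + [11, 21, 27, 32] -> [11, 21, 23, 27, 31, 32, 42, 46]

Final sorted array: [11, 21, 23, 27, 31, 32, 42, 46]

The merge sort proceeds by recursively splitting the array and merging sorted halves.
After all merges, the sorted array is [11, 21, 23, 27, 31, 32, 42, 46].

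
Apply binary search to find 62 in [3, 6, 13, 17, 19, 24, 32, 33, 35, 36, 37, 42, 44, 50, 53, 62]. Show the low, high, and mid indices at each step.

Binary search for 62 in [3, 6, 13, 17, 19, 24, 32, 33, 35, 36, 37, 42, 44, 50, 53, 62]:

lo=0, hi=15, mid=7, arr[mid]=33 -> 33 < 62, search right half
lo=8, hi=15, mid=11, arr[mid]=42 -> 42 < 62, search right half
lo=12, hi=15, mid=13, arr[mid]=50 -> 50 < 62, search right half
lo=14, hi=15, mid=14, arr[mid]=53 -> 53 < 62, search right half
lo=15, hi=15, mid=15, arr[mid]=62 -> Found target at index 15!

Binary search finds 62 at index 15 after 5 comparisons. The search repeatedly halves the search space by comparing with the middle element.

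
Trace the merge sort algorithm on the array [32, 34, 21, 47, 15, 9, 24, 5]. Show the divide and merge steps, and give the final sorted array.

Merge sort trace:

Split: [32, 34, 21, 47, 15, 9, 24, 5] -> [32, 34, 21, 47] and [15, 9, 24, 5]
  Split: [32, 34, 21, 47] -> [32, 34] and [21, 47]
    Split: [32, 34] -> [32] and [34]
    Merge: [32] + [34] -> [32, 34]
    Split: [21, 47] -> [21] and [47]
    Merge: [21] + [47] -> [21, 47]
  Merge: [32, 34] + [21, 47] -> [21, 32, 34, 47]
  Split: [15, 9, 24, 5] -> [15, 9] and [24, 5]
    Split: [15, 9] -> [15] and [9]
    Merge: [15] + [9] -> [9, 15]
    Split: [24, 5] -> [24] and [5]
    Merge: [24] + [5] -> [5, 24]
  Merge: [9, 15] + [5, 24] -> [5, 9, 15, 24]
Merge: [21, 32, 34, 47] + [5, 9, 15, 24] -> [5, 9, 15, 21, 24, 32, 34, 47]

Final sorted array: [5, 9, 15, 21, 24, 32, 34, 47]

The merge sort proceeds by recursively splitting the array and merging sorted halves.
After all merges, the sorted array is [5, 9, 15, 21, 24, 32, 34, 47].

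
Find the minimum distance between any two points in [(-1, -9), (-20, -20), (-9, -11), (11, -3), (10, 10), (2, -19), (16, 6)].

Computing all pairwise distances among 7 points:

d((-1, -9), (-20, -20)) = 21.9545
d((-1, -9), (-9, -11)) = 8.2462
d((-1, -9), (11, -3)) = 13.4164
d((-1, -9), (10, 10)) = 21.9545
d((-1, -9), (2, -19)) = 10.4403
d((-1, -9), (16, 6)) = 22.6716
d((-20, -20), (-9, -11)) = 14.2127
d((-20, -20), (11, -3)) = 35.3553
d((-20, -20), (10, 10)) = 42.4264
d((-20, -20), (2, -19)) = 22.0227
d((-20, -20), (16, 6)) = 44.4072
d((-9, -11), (11, -3)) = 21.5407
d((-9, -11), (10, 10)) = 28.3196
d((-9, -11), (2, -19)) = 13.6015
d((-9, -11), (16, 6)) = 30.2324
d((11, -3), (10, 10)) = 13.0384
d((11, -3), (2, -19)) = 18.3576
d((11, -3), (16, 6)) = 10.2956
d((10, 10), (2, -19)) = 30.0832
d((10, 10), (16, 6)) = 7.2111 <-- minimum
d((2, -19), (16, 6)) = 28.6531

Closest pair: (10, 10) and (16, 6) with distance 7.2111

The closest pair is (10, 10) and (16, 6) with Euclidean distance 7.2111. For 7 points, brute-force pairwise comparison is shown above. For large n, the divide-and-conquer algorithm (sort by x, recurse on halves, check the dividing strip) achieves O(n log n).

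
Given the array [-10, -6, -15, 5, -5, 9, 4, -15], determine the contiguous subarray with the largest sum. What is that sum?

Using Kadane's algorithm on [-10, -6, -15, 5, -5, 9, 4, -15]:

Scanning through the array:
Position 1 (value -6): max_ending_here = -6, max_so_far = -6
Position 2 (value -15): max_ending_here = -15, max_so_far = -6
Position 3 (value 5): max_ending_here = 5, max_so_far = 5
Position 4 (value -5): max_ending_here = 0, max_so_far = 5
Position 5 (value 9): max_ending_here = 9, max_so_far = 9
Position 6 (value 4): max_ending_here = 13, max_so_far = 13
Position 7 (value -15): max_ending_here = -2, max_so_far = 13

Maximum subarray: [5, -5, 9, 4]
Maximum sum: 13

The maximum subarray is [5, -5, 9, 4] with sum 13. This subarray runs from index 3 to index 6.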